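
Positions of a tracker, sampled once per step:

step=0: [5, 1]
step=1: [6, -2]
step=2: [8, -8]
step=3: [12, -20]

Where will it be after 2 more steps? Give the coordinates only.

Step-to-step displacements: [+1, -3], [+2, -6], [+4, -12]; each is 2× the previous.
step 4: [12, -20] + [+8, -24] → [20, -44]
step 5: [20, -44] + [+16, -48] → [36, -92]

[36, -92]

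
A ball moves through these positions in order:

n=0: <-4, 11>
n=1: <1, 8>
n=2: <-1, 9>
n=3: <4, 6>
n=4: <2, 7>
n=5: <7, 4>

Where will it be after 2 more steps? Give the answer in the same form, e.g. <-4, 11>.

<10, 2>

Step-to-step displacements: <+5, -3>, <-2, +1>, <+5, -3>, <-2, +1>, <+5, -3> — a repeating cycle of length 2.
step 6: apply <-2, +1> → <5, 5>
step 7: apply <+5, -3> → <10, 2>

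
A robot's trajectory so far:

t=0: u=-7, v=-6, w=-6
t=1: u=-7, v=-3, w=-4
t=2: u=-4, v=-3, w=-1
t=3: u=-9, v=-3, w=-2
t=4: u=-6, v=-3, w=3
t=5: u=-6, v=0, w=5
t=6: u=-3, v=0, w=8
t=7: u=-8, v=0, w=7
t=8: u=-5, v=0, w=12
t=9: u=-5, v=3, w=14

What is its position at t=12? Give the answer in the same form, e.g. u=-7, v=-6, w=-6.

Differencing gives (+0,+3,+2), (+3,+0,+3), (-5,+0,-1), (+3,+0,+5), (+0,+3,+2), (+3,+0,+3), (-5,+0,-1), (+3,+0,+5), (+0,+3,+2). This is the pattern (+0,+3,+2), (+3,+0,+3), (-5,+0,-1), (+3,+0,+5) repeated.
step 10: apply (+3,+0,+3) → u=-2, v=3, w=17
step 11: apply (-5,+0,-1) → u=-7, v=3, w=16
step 12: apply (+3,+0,+5) → u=-4, v=3, w=21

u=-4, v=3, w=21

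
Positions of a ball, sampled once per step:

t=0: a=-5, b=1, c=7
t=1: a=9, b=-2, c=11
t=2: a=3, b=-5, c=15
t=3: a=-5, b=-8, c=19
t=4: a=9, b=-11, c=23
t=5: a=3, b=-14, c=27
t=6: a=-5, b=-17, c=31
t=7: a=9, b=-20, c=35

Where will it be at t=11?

The a coordinate repeats the cycle [-5, 9, 3] with period 3; step 11 mod 3 = 2, giving 3.
The b coordinate changes by -3 each step, so at step 11 it is 1 + 11·(-3) = -32.
The c coordinate changes by +4 each step, so at step 11 it is 7 + 11·(4) = 51.

a=3, b=-32, c=51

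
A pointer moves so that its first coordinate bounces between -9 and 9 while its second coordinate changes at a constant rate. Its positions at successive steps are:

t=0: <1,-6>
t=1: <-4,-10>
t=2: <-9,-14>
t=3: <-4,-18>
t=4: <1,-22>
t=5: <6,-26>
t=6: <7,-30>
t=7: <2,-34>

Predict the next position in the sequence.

<-3,-38>

The first coordinate travels 5 per step and bounces off the walls at -9 and 9.
  step 8: 2 → -3
The second coordinate changes by -4 each step: at step 8 it is -38.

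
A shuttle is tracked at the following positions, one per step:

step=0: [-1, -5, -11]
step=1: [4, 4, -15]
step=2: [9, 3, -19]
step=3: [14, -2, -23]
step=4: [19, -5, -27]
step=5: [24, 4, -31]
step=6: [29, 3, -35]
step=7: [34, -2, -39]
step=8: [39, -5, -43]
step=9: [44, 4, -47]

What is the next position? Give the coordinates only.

The first coordinate changes by +5 each step, so at step 10 it is -1 + 10·(5) = 49.
The second coordinate repeats the cycle [-5, 4, 3, -2] with period 4; step 10 mod 4 = 2, giving 3.
The third coordinate changes by -4 each step, so at step 10 it is -11 + 10·(-4) = -51.

[49, 3, -51]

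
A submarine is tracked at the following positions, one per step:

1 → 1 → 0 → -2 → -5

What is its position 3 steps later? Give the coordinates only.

First differences are +0, -1, -2, -3; their common second difference is -1 (constant acceleration).
step 5: -5 − 4 → -9
step 6: -9 − 5 → -14
step 7: -14 − 6 → -20

-20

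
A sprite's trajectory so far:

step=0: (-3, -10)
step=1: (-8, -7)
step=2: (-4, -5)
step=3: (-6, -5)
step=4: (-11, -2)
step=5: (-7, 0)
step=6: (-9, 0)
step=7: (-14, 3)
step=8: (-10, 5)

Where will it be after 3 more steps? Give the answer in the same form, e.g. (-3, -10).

Step-to-step displacements: (-5, +3), (+4, +2), (-2, +0), (-5, +3), (+4, +2), (-2, +0), (-5, +3), (+4, +2) — a repeating cycle of length 3.
step 9: apply (-2, +0) → (-12, 5)
step 10: apply (-5, +3) → (-17, 8)
step 11: apply (+4, +2) → (-13, 10)

(-13, 10)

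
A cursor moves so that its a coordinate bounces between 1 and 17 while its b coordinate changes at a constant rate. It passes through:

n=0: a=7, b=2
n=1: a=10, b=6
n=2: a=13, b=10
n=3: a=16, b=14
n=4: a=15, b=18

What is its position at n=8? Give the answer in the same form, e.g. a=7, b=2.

a=3, b=34

The a coordinate reflects between 1 and 17, moving 3 per step.
  step 5: 15 → 12
  step 6: 12 → 9
  step 7: 9 → 6
  step 8: 6 → 3
The b coordinate changes by +4 each step: at step 8 it is 34.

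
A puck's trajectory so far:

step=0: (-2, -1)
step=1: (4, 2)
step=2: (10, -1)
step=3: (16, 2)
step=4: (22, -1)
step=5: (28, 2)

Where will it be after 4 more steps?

(52, 2)

The first coordinate changes by +6 each step, so at step 9 it is -2 + 9·(6) = 52.
The second coordinate repeats the cycle [-1, 2] with period 2; step 9 mod 2 = 1, giving 2.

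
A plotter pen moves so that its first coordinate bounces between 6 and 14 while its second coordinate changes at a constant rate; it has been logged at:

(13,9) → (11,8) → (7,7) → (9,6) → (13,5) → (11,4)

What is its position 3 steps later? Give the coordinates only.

The first coordinate reflects between 6 and 14, moving 4 per step.
  step 6: 11 → 7
  step 7: 7 → 9
  step 8: 9 → 13
The second coordinate changes by -1 each step: at step 8 it is 1.

(13,1)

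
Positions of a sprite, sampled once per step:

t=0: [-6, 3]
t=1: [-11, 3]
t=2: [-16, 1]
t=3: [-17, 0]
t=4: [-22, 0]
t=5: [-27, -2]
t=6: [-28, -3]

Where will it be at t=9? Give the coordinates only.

Differencing gives [-5, +0], [-5, -2], [-1, -1], [-5, +0], [-5, -2], [-1, -1]. This is the pattern [-5, +0], [-5, -2], [-1, -1] repeated.
step 7: apply [-5, +0] → [-33, -3]
step 8: apply [-5, -2] → [-38, -5]
step 9: apply [-1, -1] → [-39, -6]

[-39, -6]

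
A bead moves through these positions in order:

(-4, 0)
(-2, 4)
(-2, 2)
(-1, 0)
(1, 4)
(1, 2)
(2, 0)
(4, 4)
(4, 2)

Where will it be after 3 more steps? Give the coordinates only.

The moves between consecutive positions are (+2, +4), (+0, -2), (+1, -2), (+2, +4), (+0, -2), (+1, -2), (+2, +4), (+0, -2); they repeat the 3-cycle [(+2, +4), (+0, -2), (+1, -2)].
step 9: apply (+1, -2) → (5, 0)
step 10: apply (+2, +4) → (7, 4)
step 11: apply (+0, -2) → (7, 2)

(7, 2)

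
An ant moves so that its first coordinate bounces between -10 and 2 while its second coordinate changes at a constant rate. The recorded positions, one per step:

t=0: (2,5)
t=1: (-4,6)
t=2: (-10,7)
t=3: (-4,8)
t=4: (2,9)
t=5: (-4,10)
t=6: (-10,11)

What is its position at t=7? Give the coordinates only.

The first coordinate reflects between -10 and 2, moving 6 per step.
  step 7: -10 → -4
The second coordinate changes by +1 each step: at step 7 it is 12.

(-4,12)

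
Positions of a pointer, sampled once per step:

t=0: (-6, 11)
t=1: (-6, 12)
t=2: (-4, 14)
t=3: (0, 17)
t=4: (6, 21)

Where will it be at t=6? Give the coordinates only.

(24, 32)

Taking differences between consecutive positions: (+0, +1), (+2, +2), (+4, +3), (+6, +4). These grow by (+2, +1) each step.
step 5: (6, 21) + (+8, +5) → (14, 26)
step 6: (14, 26) + (+10, +6) → (24, 32)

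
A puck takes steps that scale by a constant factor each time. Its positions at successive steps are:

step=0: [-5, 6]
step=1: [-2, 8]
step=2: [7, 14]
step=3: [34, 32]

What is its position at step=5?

Step-to-step displacements: [+3, +2], [+9, +6], [+27, +18]; each is 3× the previous.
step 4: [34, 32] + [+81, +54] → [115, 86]
step 5: [115, 86] + [+243, +162] → [358, 248]

[358, 248]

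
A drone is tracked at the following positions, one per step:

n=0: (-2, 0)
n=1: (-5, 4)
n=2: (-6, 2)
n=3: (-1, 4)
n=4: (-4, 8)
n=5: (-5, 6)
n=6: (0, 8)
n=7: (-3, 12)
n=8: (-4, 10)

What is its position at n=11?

(-3, 14)

Step-to-step displacements: (-3, +4), (-1, -2), (+5, +2), (-3, +4), (-1, -2), (+5, +2), (-3, +4), (-1, -2) — a repeating cycle of length 3.
step 9: apply (+5, +2) → (1, 12)
step 10: apply (-3, +4) → (-2, 16)
step 11: apply (-1, -2) → (-3, 14)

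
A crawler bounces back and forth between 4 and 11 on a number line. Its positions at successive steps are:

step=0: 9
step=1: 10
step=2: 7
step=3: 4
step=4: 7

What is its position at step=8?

The value reflects between 4 and 11, moving 3 per step.
  step 5: 7 → 10
  step 6: 10 → 9
  step 7: 9 → 6
  step 8: 6 → 5

5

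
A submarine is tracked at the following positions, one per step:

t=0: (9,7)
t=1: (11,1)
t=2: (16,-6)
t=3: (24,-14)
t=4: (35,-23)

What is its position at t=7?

Taking differences between consecutive positions: (+2,-6), (+5,-7), (+8,-8), (+11,-9). These grow by (+3,-1) each step.
step 5: (35,-23) + (+14,-10) → (49,-33)
step 6: (49,-33) + (+17,-11) → (66,-44)
step 7: (66,-44) + (+20,-12) → (86,-56)

(86,-56)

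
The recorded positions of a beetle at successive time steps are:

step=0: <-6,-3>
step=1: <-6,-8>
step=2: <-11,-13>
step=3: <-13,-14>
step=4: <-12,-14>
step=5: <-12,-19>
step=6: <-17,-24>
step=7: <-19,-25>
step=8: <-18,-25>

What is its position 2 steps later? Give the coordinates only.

<-23,-35>

Step-to-step displacements: <+0,-5>, <-5,-5>, <-2,-1>, <+1,+0>, <+0,-5>, <-5,-5>, <-2,-1>, <+1,+0> — a repeating cycle of length 4.
step 9: apply <+0,-5> → <-18,-30>
step 10: apply <-5,-5> → <-23,-35>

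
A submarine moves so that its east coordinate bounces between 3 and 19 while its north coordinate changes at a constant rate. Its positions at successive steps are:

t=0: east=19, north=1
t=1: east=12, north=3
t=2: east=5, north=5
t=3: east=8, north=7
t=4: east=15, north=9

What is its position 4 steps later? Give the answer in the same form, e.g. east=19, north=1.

The east coordinate travels 7 per step and bounces off the walls at 3 and 19.
  step 5: 15 → 16
  step 6: 16 → 9
  step 7: 9 → 4
  step 8: 4 → 11
The north coordinate changes by +2 each step: at step 8 it is 17.

east=11, north=17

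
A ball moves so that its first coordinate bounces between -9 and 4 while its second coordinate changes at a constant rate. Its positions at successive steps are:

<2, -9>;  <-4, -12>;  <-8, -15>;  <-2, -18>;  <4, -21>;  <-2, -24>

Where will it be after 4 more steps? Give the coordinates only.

<0, -36>

The first coordinate travels 6 per step and bounces off the walls at -9 and 4.
  step 6: -2 → -8
  step 7: -8 → -4
  step 8: -4 → 2
  step 9: 2 → 0
The second coordinate changes by -3 each step: at step 9 it is -36.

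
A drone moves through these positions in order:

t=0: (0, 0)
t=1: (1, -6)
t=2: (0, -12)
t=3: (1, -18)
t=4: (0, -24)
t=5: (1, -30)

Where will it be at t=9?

The first coordinate repeats the cycle [0, 1] with period 2; step 9 mod 2 = 1, giving 1.
The second coordinate changes by -6 each step, so at step 9 it is 0 + 9·(-6) = -54.

(1, -54)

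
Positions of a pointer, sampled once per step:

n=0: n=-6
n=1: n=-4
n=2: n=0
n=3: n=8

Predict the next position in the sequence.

n=24

Consecutive displacements +2, +4, +8 scale by a factor of 2 each step.
step 4: 8 + 16 → n=24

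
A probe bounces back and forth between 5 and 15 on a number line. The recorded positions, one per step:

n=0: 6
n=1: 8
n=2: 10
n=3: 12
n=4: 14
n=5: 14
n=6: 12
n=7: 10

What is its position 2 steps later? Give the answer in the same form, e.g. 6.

The value travels 2 per step and bounces off the walls at 5 and 15.
  step 8: 10 → 8
  step 9: 8 → 6

6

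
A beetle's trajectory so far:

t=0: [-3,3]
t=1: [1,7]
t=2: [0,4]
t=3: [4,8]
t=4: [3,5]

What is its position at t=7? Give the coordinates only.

Differencing gives [+4,+4], [-1,-3], [+4,+4], [-1,-3]. This is the pattern [+4,+4], [-1,-3] repeated.
step 5: apply [+4,+4] → [7,9]
step 6: apply [-1,-3] → [6,6]
step 7: apply [+4,+4] → [10,10]

[10,10]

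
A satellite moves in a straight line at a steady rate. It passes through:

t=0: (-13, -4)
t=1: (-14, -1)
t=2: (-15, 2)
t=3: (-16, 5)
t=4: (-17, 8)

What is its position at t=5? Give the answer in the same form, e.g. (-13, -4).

(-18, 11)

Each step adds (-1, +3) to the position.
step 5: (-17, 8) + (-1, +3) → (-18, 11)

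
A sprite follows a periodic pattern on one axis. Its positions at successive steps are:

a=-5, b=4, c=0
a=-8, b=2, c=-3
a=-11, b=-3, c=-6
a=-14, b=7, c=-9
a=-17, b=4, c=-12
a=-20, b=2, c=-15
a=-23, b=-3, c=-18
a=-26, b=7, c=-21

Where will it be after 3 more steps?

A: linear, -3 per step → -35 at step 10.
B: cycles through 4, 2, -3, 7 every 4 steps. Step 10 lands at position 2 of the cycle → -3.
C: linear, -3 per step → -30 at step 10.

a=-35, b=-3, c=-30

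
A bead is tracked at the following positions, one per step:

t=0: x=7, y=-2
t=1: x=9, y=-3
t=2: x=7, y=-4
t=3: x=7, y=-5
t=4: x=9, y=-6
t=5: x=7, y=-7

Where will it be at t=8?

x=7, y=-10

X: cycles through 7, 9, 7 every 3 steps. Step 8 lands at position 2 of the cycle → 7.
Y: linear, -1 per step → -10 at step 8.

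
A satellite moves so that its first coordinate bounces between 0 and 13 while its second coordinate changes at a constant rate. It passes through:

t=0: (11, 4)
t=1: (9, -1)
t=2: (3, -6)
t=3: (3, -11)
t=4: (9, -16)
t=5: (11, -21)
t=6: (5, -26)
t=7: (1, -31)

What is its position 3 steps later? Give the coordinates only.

(7, -46)

The first coordinate travels 6 per step and bounces off the walls at 0 and 13.
  step 8: 1 → 7
  step 9: 7 → 13
  step 10: 13 → 7
The second coordinate changes by -5 each step: at step 10 it is -46.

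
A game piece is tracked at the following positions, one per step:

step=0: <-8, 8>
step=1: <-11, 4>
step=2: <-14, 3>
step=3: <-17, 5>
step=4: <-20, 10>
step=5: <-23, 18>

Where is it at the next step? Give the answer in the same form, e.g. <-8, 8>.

<-26, 29>

Successive displacements: <-3, -4>, <-3, -1>, <-3, +2>, <-3, +5>, <-3, +8> — each changes by <+0, +3>.
step 6: <-23, 18> + <-3, +11> → <-26, 29>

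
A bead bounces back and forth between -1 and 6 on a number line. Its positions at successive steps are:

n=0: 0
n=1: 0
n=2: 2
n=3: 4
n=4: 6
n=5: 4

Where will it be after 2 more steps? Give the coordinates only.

0

The value reflects between -1 and 6, moving 2 per step.
  step 6: 4 → 2
  step 7: 2 → 0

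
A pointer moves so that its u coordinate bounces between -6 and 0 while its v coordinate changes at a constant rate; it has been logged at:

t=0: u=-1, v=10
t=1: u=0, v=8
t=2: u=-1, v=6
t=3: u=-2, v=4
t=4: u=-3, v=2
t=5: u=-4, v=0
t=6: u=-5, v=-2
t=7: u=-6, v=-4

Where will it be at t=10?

u=-3, v=-10

The u coordinate travels 1 per step and bounces off the walls at -6 and 0.
  step 8: -6 → -5
  step 9: -5 → -4
  step 10: -4 → -3
The v coordinate changes by -2 each step: at step 10 it is -10.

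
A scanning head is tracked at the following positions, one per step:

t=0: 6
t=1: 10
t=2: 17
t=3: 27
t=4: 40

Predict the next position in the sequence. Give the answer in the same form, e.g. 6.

56

Successive displacements: +4, +7, +10, +13 — each changes by +3.
step 5: 40 + 16 → 56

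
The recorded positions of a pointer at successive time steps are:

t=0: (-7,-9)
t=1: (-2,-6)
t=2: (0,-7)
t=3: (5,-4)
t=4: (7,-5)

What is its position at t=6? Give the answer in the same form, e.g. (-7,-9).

(14,-3)

The moves between consecutive positions are (+5,+3), (+2,-1), (+5,+3), (+2,-1); they repeat the 2-cycle [(+5,+3), (+2,-1)].
step 5: apply (+5,+3) → (12,-2)
step 6: apply (+2,-1) → (14,-3)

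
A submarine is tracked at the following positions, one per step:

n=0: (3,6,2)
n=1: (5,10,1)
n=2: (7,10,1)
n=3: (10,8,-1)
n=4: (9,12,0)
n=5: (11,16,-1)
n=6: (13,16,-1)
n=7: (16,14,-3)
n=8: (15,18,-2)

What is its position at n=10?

(19,22,-3)

Step-to-step displacements: (+2,+4,-1), (+2,+0,+0), (+3,-2,-2), (-1,+4,+1), (+2,+4,-1), (+2,+0,+0), (+3,-2,-2), (-1,+4,+1) — a repeating cycle of length 4.
step 9: apply (+2,+4,-1) → (17,22,-3)
step 10: apply (+2,+0,+0) → (19,22,-3)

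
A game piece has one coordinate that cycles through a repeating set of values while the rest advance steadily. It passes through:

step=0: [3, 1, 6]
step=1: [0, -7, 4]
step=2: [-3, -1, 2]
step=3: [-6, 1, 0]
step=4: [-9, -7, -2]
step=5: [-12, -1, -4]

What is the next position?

[-15, 1, -6]

First: linear, -3 per step → -15 at step 6.
Second: cycles through 1, -7, -1 every 3 steps. Step 6 lands at position 0 of the cycle → 1.
Third: linear, -2 per step → -6 at step 6.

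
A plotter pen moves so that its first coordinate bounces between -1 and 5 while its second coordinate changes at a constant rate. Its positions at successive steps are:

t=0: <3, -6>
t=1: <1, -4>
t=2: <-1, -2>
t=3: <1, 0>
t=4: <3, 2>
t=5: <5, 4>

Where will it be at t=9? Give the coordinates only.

The first coordinate travels 2 per step and bounces off the walls at -1 and 5.
  step 6: 5 → 3
  step 7: 3 → 1
  step 8: 1 → -1
  step 9: -1 → 1
The second coordinate changes by +2 each step: at step 9 it is 12.

<1, 12>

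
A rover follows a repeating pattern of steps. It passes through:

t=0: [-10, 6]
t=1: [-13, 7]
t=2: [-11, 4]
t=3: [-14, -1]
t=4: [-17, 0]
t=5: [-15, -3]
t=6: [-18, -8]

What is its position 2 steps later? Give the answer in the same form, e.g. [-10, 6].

[-19, -10]

Differencing gives [-3, +1], [+2, -3], [-3, -5], [-3, +1], [+2, -3], [-3, -5]. This is the pattern [-3, +1], [+2, -3], [-3, -5] repeated.
step 7: apply [-3, +1] → [-21, -7]
step 8: apply [+2, -3] → [-19, -10]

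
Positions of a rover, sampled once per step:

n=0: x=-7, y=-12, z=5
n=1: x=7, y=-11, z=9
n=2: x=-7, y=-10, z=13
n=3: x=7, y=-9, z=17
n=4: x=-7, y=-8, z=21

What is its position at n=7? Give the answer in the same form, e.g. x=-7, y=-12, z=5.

X: cycles through -7, 7 every 2 steps. Step 7 lands at position 1 of the cycle → 7.
Y: linear, +1 per step → -5 at step 7.
Z: linear, +4 per step → 33 at step 7.

x=7, y=-5, z=33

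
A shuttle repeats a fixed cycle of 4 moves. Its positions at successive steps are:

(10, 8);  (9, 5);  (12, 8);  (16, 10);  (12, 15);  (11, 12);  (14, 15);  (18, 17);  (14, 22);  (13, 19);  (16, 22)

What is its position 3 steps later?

(15, 26)

The moves between consecutive positions are (-1, -3), (+3, +3), (+4, +2), (-4, +5), (-1, -3), (+3, +3), (+4, +2), (-4, +5), (-1, -3), (+3, +3); they repeat the 4-cycle [(-1, -3), (+3, +3), (+4, +2), (-4, +5)].
step 11: apply (+4, +2) → (20, 24)
step 12: apply (-4, +5) → (16, 29)
step 13: apply (-1, -3) → (15, 26)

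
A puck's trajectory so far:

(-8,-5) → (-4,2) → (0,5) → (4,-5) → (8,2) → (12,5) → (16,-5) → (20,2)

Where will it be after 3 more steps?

First: linear, +4 per step → 32 at step 10.
Second: cycles through -5, 2, 5 every 3 steps. Step 10 lands at position 1 of the cycle → 2.

(32,2)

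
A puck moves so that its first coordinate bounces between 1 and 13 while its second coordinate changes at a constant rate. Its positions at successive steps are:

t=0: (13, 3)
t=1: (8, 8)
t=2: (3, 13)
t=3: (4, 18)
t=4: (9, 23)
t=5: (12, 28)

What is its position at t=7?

(2, 38)

The first coordinate travels 5 per step and bounces off the walls at 1 and 13.
  step 6: 12 → 7
  step 7: 7 → 2
The second coordinate changes by +5 each step: at step 7 it is 38.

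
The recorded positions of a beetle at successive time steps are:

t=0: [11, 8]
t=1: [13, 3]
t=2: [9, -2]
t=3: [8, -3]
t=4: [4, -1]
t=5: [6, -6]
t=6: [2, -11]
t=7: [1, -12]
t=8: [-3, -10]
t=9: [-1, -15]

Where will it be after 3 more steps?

Differencing gives [+2, -5], [-4, -5], [-1, -1], [-4, +2], [+2, -5], [-4, -5], [-1, -1], [-4, +2], [+2, -5]. This is the pattern [+2, -5], [-4, -5], [-1, -1], [-4, +2] repeated.
step 10: apply [-4, -5] → [-5, -20]
step 11: apply [-1, -1] → [-6, -21]
step 12: apply [-4, +2] → [-10, -19]

[-10, -19]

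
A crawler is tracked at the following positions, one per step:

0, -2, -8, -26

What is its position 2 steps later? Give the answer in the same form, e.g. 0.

-242

The jumps are -2, -6, -18 — a geometric progression with ratio 3.
step 4: -26 − 54 → -80
step 5: -80 − 162 → -242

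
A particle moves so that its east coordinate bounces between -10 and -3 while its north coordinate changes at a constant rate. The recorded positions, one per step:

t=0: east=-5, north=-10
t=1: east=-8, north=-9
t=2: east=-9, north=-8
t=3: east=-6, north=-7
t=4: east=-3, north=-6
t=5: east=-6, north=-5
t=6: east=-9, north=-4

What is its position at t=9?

The east coordinate reflects between -10 and -3, moving 3 per step.
  step 7: -9 → -8
  step 8: -8 → -5
  step 9: -5 → -4
The north coordinate changes by +1 each step: at step 9 it is -1.

east=-4, north=-1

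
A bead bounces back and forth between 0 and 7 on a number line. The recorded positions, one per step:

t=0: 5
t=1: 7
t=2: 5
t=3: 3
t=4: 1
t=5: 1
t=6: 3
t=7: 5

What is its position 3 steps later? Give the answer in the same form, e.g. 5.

The value travels 2 per step and bounces off the walls at 0 and 7.
  step 8: 5 → 7
  step 9: 7 → 5
  step 10: 5 → 3

3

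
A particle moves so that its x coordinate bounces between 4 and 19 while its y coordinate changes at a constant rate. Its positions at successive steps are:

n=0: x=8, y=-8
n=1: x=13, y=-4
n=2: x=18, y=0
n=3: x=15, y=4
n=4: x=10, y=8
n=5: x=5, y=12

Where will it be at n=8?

x=18, y=24

The x coordinate reflects between 4 and 19, moving 5 per step.
  step 6: 5 → 8
  step 7: 8 → 13
  step 8: 13 → 18
The y coordinate changes by +4 each step: at step 8 it is 24.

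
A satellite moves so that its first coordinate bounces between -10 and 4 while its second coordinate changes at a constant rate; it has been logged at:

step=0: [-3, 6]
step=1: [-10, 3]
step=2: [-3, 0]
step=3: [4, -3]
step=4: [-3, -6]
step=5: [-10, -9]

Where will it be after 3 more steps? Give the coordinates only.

The first coordinate travels 7 per step and bounces off the walls at -10 and 4.
  step 6: -10 → -3
  step 7: -3 → 4
  step 8: 4 → -3
The second coordinate changes by -3 each step: at step 8 it is -18.

[-3, -18]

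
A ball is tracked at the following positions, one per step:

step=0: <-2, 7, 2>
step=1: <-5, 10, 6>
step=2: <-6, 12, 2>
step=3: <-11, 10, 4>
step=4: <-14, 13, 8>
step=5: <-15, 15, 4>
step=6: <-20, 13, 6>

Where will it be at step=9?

Step-to-step displacements: <-3, +3, +4>, <-1, +2, -4>, <-5, -2, +2>, <-3, +3, +4>, <-1, +2, -4>, <-5, -2, +2> — a repeating cycle of length 3.
step 7: apply <-3, +3, +4> → <-23, 16, 10>
step 8: apply <-1, +2, -4> → <-24, 18, 6>
step 9: apply <-5, -2, +2> → <-29, 16, 8>

<-29, 16, 8>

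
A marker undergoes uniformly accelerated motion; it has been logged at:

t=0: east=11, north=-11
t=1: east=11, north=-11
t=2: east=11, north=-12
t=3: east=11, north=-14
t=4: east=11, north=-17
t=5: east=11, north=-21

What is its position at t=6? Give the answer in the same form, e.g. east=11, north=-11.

First differences are (+0, +0), (+0, -1), (+0, -2), (+0, -3), (+0, -4); their common second difference is (+0, -1) (constant acceleration).
step 6: east=11, north=-21 + (+0, -5) → east=11, north=-26

east=11, north=-26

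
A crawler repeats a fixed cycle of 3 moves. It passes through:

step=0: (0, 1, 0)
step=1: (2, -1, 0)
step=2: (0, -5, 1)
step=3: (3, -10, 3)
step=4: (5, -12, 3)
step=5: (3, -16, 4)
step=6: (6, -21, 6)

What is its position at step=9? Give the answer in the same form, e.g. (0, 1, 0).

The moves between consecutive positions are (+2, -2, +0), (-2, -4, +1), (+3, -5, +2), (+2, -2, +0), (-2, -4, +1), (+3, -5, +2); they repeat the 3-cycle [(+2, -2, +0), (-2, -4, +1), (+3, -5, +2)].
step 7: apply (+2, -2, +0) → (8, -23, 6)
step 8: apply (-2, -4, +1) → (6, -27, 7)
step 9: apply (+3, -5, +2) → (9, -32, 9)

(9, -32, 9)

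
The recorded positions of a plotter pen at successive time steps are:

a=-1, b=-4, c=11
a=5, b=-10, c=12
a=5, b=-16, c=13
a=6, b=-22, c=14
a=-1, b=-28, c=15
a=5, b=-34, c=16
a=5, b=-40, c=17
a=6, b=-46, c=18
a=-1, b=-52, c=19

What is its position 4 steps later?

a=-1, b=-76, c=23

The a coordinate repeats the cycle [-1, 5, 5, 6] with period 4; step 12 mod 4 = 0, giving -1.
The b coordinate changes by -6 each step, so at step 12 it is -4 + 12·(-6) = -76.
The c coordinate changes by +1 each step, so at step 12 it is 11 + 12·(1) = 23.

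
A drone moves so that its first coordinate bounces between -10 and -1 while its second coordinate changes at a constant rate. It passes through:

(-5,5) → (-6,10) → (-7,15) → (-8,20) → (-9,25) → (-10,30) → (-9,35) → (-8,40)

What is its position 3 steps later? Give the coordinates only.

(-5,55)

The first coordinate travels 1 per step and bounces off the walls at -10 and -1.
  step 8: -8 → -7
  step 9: -7 → -6
  step 10: -6 → -5
The second coordinate changes by +5 each step: at step 10 it is 55.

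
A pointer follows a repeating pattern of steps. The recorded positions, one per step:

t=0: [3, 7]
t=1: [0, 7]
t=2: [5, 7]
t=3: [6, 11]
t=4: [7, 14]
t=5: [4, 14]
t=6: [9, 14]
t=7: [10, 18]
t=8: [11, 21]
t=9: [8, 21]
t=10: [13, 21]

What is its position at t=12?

Differencing gives [-3, +0], [+5, +0], [+1, +4], [+1, +3], [-3, +0], [+5, +0], [+1, +4], [+1, +3], [-3, +0], [+5, +0]. This is the pattern [-3, +0], [+5, +0], [+1, +4], [+1, +3] repeated.
step 11: apply [+1, +4] → [14, 25]
step 12: apply [+1, +3] → [15, 28]

[15, 28]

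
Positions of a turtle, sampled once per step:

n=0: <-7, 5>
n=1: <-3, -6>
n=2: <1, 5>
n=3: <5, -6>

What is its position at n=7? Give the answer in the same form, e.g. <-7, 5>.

First: linear, +4 per step → 21 at step 7.
Second: cycles through 5, -6 every 2 steps. Step 7 lands at position 1 of the cycle → -6.

<21, -6>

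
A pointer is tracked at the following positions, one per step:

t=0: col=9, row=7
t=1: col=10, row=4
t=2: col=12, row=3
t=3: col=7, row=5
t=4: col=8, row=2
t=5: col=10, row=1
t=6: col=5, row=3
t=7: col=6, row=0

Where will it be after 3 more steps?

col=4, row=-2

Differencing gives (+1, -3), (+2, -1), (-5, +2), (+1, -3), (+2, -1), (-5, +2), (+1, -3). This is the pattern (+1, -3), (+2, -1), (-5, +2) repeated.
step 8: apply (+2, -1) → col=8, row=-1
step 9: apply (-5, +2) → col=3, row=1
step 10: apply (+1, -3) → col=4, row=-2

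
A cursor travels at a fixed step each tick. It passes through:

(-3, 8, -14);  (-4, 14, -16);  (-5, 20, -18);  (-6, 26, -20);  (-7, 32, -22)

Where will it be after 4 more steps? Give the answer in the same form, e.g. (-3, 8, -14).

The position changes by (-1, +6, -2) every step.
step 5: (-7, 32, -22) + (-1, +6, -2) → (-8, 38, -24)
step 6: (-8, 38, -24) + (-1, +6, -2) → (-9, 44, -26)
step 7: (-9, 44, -26) + (-1, +6, -2) → (-10, 50, -28)
step 8: (-10, 50, -28) + (-1, +6, -2) → (-11, 56, -30)

(-11, 56, -30)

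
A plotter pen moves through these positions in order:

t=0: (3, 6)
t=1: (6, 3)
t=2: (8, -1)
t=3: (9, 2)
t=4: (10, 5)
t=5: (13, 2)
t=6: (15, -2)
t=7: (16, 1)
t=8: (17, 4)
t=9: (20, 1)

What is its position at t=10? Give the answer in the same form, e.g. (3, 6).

The moves between consecutive positions are (+3, -3), (+2, -4), (+1, +3), (+1, +3), (+3, -3), (+2, -4), (+1, +3), (+1, +3), (+3, -3); they repeat the 4-cycle [(+3, -3), (+2, -4), (+1, +3), (+1, +3)].
step 10: apply (+2, -4) → (22, -3)

(22, -3)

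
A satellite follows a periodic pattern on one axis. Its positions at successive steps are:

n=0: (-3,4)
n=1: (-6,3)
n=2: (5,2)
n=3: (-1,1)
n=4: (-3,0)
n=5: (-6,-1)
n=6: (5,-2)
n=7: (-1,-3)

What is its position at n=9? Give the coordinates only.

(-6,-5)

First: cycles through -3, -6, 5, -1 every 4 steps. Step 9 lands at position 1 of the cycle → -6.
Second: linear, -1 per step → -5 at step 9.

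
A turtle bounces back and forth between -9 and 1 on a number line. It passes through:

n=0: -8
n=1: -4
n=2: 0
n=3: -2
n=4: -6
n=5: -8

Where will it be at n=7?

The value reflects between -9 and 1, moving 4 per step.
  step 6: -8 → -4
  step 7: -4 → 0

0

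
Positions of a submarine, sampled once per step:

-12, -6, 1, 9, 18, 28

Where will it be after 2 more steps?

51

First differences are +6, +7, +8, +9, +10; their common second difference is +1 (constant acceleration).
step 6: 28 + 11 → 39
step 7: 39 + 12 → 51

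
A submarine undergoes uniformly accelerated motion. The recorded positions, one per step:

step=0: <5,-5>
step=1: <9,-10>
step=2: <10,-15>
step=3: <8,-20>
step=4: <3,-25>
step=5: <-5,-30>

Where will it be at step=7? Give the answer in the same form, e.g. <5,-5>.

<-30,-40>

Taking differences between consecutive positions: <+4,-5>, <+1,-5>, <-2,-5>, <-5,-5>, <-8,-5>. These grow by <-3,+0> each step.
step 6: <-5,-30> + <-11,-5> → <-16,-35>
step 7: <-16,-35> + <-14,-5> → <-30,-40>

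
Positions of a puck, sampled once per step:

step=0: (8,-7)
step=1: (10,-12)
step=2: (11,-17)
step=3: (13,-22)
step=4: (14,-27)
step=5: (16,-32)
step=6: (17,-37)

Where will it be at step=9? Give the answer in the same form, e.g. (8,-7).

(22,-52)

Step-to-step displacements: (+2,-5), (+1,-5), (+2,-5), (+1,-5), (+2,-5), (+1,-5) — a repeating cycle of length 2.
step 7: apply (+2,-5) → (19,-42)
step 8: apply (+1,-5) → (20,-47)
step 9: apply (+2,-5) → (22,-52)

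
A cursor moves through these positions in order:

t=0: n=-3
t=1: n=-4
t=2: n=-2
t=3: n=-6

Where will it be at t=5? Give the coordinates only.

n=-14

Step-to-step displacements: -1, +2, -4; each is -2× the previous.
step 4: -6 + 8 → n=2
step 5: 2 − 16 → n=-14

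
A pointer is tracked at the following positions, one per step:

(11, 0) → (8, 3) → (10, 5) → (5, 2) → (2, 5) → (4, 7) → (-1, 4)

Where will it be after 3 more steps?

Step-to-step displacements: (-3, +3), (+2, +2), (-5, -3), (-3, +3), (+2, +2), (-5, -3) — a repeating cycle of length 3.
step 7: apply (-3, +3) → (-4, 7)
step 8: apply (+2, +2) → (-2, 9)
step 9: apply (-5, -3) → (-7, 6)

(-7, 6)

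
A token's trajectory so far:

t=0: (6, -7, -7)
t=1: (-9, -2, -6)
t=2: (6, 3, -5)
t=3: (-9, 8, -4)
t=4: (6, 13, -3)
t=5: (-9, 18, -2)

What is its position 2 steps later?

The first coordinate repeats the cycle [6, -9] with period 2; step 7 mod 2 = 1, giving -9.
The second coordinate changes by +5 each step, so at step 7 it is -7 + 7·(5) = 28.
The third coordinate changes by +1 each step, so at step 7 it is -7 + 7·(1) = 0.

(-9, 28, 0)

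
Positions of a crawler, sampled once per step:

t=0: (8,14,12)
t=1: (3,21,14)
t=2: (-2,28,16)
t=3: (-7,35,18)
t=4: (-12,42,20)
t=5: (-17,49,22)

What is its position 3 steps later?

(-32,70,28)

The position changes by (-5,+7,+2) every step.
step 6: (-17,49,22) + (-5,+7,+2) → (-22,56,24)
step 7: (-22,56,24) + (-5,+7,+2) → (-27,63,26)
step 8: (-27,63,26) + (-5,+7,+2) → (-32,70,28)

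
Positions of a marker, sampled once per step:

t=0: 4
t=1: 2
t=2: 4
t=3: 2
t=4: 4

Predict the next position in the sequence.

2

Consecutive displacements -2, +2, -2, +2 scale by a factor of -1 each step.
step 5: 4 − 2 → 2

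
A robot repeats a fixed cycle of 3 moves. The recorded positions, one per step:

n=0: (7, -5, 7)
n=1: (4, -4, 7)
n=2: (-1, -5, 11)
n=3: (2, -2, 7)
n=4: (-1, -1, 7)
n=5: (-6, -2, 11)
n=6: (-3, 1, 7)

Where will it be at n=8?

(-11, 1, 11)

Differencing gives (-3, +1, +0), (-5, -1, +4), (+3, +3, -4), (-3, +1, +0), (-5, -1, +4), (+3, +3, -4). This is the pattern (-3, +1, +0), (-5, -1, +4), (+3, +3, -4) repeated.
step 7: apply (-3, +1, +0) → (-6, 2, 7)
step 8: apply (-5, -1, +4) → (-11, 1, 11)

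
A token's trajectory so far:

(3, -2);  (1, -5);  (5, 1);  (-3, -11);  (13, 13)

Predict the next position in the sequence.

(-19, -35)

The jumps are (-2, -3), (+4, +6), (-8, -12), (+16, +24) — a geometric progression with ratio -2.
step 5: (13, 13) + (-32, -48) → (-19, -35)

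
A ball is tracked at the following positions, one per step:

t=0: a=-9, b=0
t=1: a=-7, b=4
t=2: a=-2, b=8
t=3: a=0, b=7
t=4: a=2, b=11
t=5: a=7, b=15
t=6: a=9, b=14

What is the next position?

Differencing gives (+2, +4), (+5, +4), (+2, -1), (+2, +4), (+5, +4), (+2, -1). This is the pattern (+2, +4), (+5, +4), (+2, -1) repeated.
step 7: apply (+2, +4) → a=11, b=18

a=11, b=18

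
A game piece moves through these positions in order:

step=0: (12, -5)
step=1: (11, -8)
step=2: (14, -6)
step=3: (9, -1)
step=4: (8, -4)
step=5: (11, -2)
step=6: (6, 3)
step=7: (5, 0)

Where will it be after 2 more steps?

(3, 7)

Step-to-step displacements: (-1, -3), (+3, +2), (-5, +5), (-1, -3), (+3, +2), (-5, +5), (-1, -3) — a repeating cycle of length 3.
step 8: apply (+3, +2) → (8, 2)
step 9: apply (-5, +5) → (3, 7)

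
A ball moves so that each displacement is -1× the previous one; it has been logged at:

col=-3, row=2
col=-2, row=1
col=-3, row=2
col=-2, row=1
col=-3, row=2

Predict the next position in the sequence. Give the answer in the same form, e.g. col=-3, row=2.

Step-to-step displacements: (+1, -1), (-1, +1), (+1, -1), (-1, +1); each is -1× the previous.
step 5: col=-3, row=2 + (+1, -1) → col=-2, row=1

col=-2, row=1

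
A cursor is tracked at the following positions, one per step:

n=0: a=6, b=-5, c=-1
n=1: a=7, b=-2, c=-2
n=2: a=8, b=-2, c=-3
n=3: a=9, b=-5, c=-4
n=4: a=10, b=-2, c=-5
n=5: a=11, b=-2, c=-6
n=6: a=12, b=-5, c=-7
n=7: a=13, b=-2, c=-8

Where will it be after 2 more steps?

A: linear, +1 per step → 15 at step 9.
B: cycles through -5, -2, -2 every 3 steps. Step 9 lands at position 0 of the cycle → -5.
C: linear, -1 per step → -10 at step 9.

a=15, b=-5, c=-10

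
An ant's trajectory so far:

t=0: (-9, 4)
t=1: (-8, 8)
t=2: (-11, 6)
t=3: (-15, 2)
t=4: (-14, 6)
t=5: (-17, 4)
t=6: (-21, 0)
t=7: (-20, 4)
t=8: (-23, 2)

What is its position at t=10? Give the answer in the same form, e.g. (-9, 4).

Differencing gives (+1, +4), (-3, -2), (-4, -4), (+1, +4), (-3, -2), (-4, -4), (+1, +4), (-3, -2). This is the pattern (+1, +4), (-3, -2), (-4, -4) repeated.
step 9: apply (-4, -4) → (-27, -2)
step 10: apply (+1, +4) → (-26, 2)

(-26, 2)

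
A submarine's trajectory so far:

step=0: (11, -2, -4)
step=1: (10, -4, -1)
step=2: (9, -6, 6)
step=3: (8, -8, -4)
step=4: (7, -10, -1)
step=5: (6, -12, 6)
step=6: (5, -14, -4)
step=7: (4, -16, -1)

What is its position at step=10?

The first coordinate changes by -1 each step, so at step 10 it is 11 + 10·(-1) = 1.
The second coordinate changes by -2 each step, so at step 10 it is -2 + 10·(-2) = -22.
The third coordinate repeats the cycle [-4, -1, 6] with period 3; step 10 mod 3 = 1, giving -1.

(1, -22, -1)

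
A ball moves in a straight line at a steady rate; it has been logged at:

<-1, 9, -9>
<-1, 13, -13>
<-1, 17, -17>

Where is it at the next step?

Each step adds <+0, +4, -4> to the position.
step 3: <-1, 17, -17> + <+0, +4, -4> → <-1, 21, -21>

<-1, 21, -21>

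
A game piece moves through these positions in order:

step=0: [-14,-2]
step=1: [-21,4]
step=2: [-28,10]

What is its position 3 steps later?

Each step adds [-7,+6] to the position.
step 3: [-28,10] + [-7,+6] → [-35,16]
step 4: [-35,16] + [-7,+6] → [-42,22]
step 5: [-42,22] + [-7,+6] → [-49,28]

[-49,28]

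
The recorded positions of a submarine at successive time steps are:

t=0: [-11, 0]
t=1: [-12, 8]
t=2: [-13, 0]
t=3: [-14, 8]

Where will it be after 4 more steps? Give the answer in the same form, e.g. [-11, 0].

The first coordinate changes by -1 each step, so at step 7 it is -11 + 7·(-1) = -18.
The second coordinate repeats the cycle [0, 8] with period 2; step 7 mod 2 = 1, giving 8.

[-18, 8]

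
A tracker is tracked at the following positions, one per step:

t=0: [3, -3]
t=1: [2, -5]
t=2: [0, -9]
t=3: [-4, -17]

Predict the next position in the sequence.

The jumps are [-1, -2], [-2, -4], [-4, -8] — a geometric progression with ratio 2.
step 4: [-4, -17] + [-8, -16] → [-12, -33]

[-12, -33]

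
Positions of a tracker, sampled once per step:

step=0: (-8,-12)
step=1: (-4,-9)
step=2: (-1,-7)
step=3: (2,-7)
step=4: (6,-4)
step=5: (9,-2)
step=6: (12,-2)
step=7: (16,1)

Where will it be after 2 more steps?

The moves between consecutive positions are (+4,+3), (+3,+2), (+3,+0), (+4,+3), (+3,+2), (+3,+0), (+4,+3); they repeat the 3-cycle [(+4,+3), (+3,+2), (+3,+0)].
step 8: apply (+3,+2) → (19,3)
step 9: apply (+3,+0) → (22,3)

(22,3)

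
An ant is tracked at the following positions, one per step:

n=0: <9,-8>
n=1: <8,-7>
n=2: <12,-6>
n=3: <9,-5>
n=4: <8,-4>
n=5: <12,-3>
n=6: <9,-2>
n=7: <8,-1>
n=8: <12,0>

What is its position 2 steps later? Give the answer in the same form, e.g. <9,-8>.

<8,2>

Differencing gives <-1,+1>, <+4,+1>, <-3,+1>, <-1,+1>, <+4,+1>, <-3,+1>, <-1,+1>, <+4,+1>. This is the pattern <-1,+1>, <+4,+1>, <-3,+1> repeated.
step 9: apply <-3,+1> → <9,1>
step 10: apply <-1,+1> → <8,2>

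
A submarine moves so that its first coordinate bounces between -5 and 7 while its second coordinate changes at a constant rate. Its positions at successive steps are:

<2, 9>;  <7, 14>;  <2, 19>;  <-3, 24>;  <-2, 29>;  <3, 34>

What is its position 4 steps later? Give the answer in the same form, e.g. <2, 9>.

The first coordinate reflects between -5 and 7, moving 5 per step.
  step 6: 3 → 6
  step 7: 6 → 1
  step 8: 1 → -4
  step 9: -4 → -1
The second coordinate changes by +5 each step: at step 9 it is 54.

<-1, 54>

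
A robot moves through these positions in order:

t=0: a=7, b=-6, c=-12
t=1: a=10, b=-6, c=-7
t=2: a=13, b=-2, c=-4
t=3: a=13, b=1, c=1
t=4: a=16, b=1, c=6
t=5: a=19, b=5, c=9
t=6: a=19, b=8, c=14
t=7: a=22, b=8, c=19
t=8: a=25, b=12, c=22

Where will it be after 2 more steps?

Step-to-step displacements: (+3, +0, +5), (+3, +4, +3), (+0, +3, +5), (+3, +0, +5), (+3, +4, +3), (+0, +3, +5), (+3, +0, +5), (+3, +4, +3) — a repeating cycle of length 3.
step 9: apply (+0, +3, +5) → a=25, b=15, c=27
step 10: apply (+3, +0, +5) → a=28, b=15, c=32

a=28, b=15, c=32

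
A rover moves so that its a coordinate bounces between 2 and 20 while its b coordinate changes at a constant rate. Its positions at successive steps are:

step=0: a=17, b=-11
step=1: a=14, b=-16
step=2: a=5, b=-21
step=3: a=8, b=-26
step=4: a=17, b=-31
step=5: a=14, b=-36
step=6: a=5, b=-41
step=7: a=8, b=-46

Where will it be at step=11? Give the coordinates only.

a=8, b=-66

The a coordinate travels 9 per step and bounces off the walls at 2 and 20.
  step 8: 8 → 17
  step 9: 17 → 14
  step 10: 14 → 5
  step 11: 5 → 8
The b coordinate changes by -5 each step: at step 11 it is -66.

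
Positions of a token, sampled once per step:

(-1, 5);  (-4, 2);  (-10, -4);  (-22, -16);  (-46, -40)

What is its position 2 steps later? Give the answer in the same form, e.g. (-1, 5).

Consecutive displacements (-3, -3), (-6, -6), (-12, -12), (-24, -24) scale by a factor of 2 each step.
step 5: (-46, -40) + (-48, -48) → (-94, -88)
step 6: (-94, -88) + (-96, -96) → (-190, -184)

(-190, -184)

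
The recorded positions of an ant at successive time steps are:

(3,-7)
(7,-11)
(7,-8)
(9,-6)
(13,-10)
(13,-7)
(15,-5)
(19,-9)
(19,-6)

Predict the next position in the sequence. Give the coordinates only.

Differencing gives (+4,-4), (+0,+3), (+2,+2), (+4,-4), (+0,+3), (+2,+2), (+4,-4), (+0,+3). This is the pattern (+4,-4), (+0,+3), (+2,+2) repeated.
step 9: apply (+2,+2) → (21,-4)

(21,-4)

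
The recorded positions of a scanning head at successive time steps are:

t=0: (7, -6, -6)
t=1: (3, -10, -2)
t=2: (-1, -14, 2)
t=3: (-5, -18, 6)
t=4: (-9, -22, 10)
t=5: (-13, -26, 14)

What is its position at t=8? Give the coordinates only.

(-25, -38, 26)

The position changes by (-4, -4, +4) every step.
step 6: (-13, -26, 14) + (-4, -4, +4) → (-17, -30, 18)
step 7: (-17, -30, 18) + (-4, -4, +4) → (-21, -34, 22)
step 8: (-21, -34, 22) + (-4, -4, +4) → (-25, -38, 26)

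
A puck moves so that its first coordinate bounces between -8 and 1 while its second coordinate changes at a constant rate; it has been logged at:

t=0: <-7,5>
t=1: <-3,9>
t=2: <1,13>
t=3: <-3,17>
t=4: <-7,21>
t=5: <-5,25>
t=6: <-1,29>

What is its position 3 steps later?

<-7,41>

The first coordinate travels 4 per step and bounces off the walls at -8 and 1.
  step 7: -1 → -1
  step 8: -1 → -5
  step 9: -5 → -7
The second coordinate changes by +4 each step: at step 9 it is 41.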